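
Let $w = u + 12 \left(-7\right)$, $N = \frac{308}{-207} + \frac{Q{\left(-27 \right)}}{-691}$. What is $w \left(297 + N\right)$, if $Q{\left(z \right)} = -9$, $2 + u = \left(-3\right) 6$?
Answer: $- \frac{4396186496}{143037} \approx -30735.0$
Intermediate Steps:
$u = -20$ ($u = -2 - 18 = -20$)
$N = - \frac{210965}{143037}$ ($N = \frac{308}{-207} - \frac{9}{-691} = 308 \left(- \frac{1}{207}\right) - - \frac{9}{691} = - \frac{308}{207} + \frac{9}{691} = - \frac{210965}{143037} \approx -1.4749$)
$w = -104$ ($w = -20 + 12 \left(-7\right) = -20 - 84 = -104$)
$w \left(297 + N\right) = - 104 \left(297 - \frac{210965}{143037}\right) = \left(-104\right) \frac{42271024}{143037} = - \frac{4396186496}{143037}$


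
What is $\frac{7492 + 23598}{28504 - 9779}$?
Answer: $\frac{6218}{3745} \approx 1.6603$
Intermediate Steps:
$\frac{7492 + 23598}{28504 - 9779} = \frac{31090}{18725} = 31090 \cdot \frac{1}{18725} = \frac{6218}{3745}$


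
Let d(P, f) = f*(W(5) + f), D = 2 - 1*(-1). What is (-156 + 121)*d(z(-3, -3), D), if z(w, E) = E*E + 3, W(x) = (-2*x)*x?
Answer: 4935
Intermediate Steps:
W(x) = -2*x²
z(w, E) = 3 + E² (z(w, E) = E² + 3 = 3 + E²)
D = 3 (D = 2 + 1 = 3)
d(P, f) = f*(-50 + f) (d(P, f) = f*(-2*5² + f) = f*(-2*25 + f) = f*(-50 + f))
(-156 + 121)*d(z(-3, -3), D) = (-156 + 121)*(3*(-50 + 3)) = -105*(-47) = -35*(-141) = 4935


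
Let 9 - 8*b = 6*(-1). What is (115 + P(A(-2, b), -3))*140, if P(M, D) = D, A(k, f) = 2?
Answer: 15680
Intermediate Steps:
b = 15/8 (b = 9/8 - 3*(-1)/4 = 9/8 - ⅛*(-6) = 9/8 + ¾ = 15/8 ≈ 1.8750)
(115 + P(A(-2, b), -3))*140 = (115 - 3)*140 = 112*140 = 15680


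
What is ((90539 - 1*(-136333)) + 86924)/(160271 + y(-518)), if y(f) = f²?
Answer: 313796/428595 ≈ 0.73215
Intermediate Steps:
((90539 - 1*(-136333)) + 86924)/(160271 + y(-518)) = ((90539 - 1*(-136333)) + 86924)/(160271 + (-518)²) = ((90539 + 136333) + 86924)/(160271 + 268324) = (226872 + 86924)/428595 = 313796*(1/428595) = 313796/428595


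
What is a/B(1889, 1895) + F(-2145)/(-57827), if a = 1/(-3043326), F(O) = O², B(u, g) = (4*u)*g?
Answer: -18226846988435948257/229080233382840840 ≈ -79.565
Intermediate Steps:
B(u, g) = 4*g*u
a = -1/3043326 ≈ -3.2859e-7
a/B(1889, 1895) + F(-2145)/(-57827) = -1/(3043326*(4*1895*1889)) + (-2145)²/(-57827) = -1/3043326/14318620 + 4601025*(-1/57827) = -1/3043326*1/14318620 - 418275/5257 = -1/43576228530120 - 418275/5257 = -18226846988435948257/229080233382840840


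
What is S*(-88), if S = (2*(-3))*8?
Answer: 4224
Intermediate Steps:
S = -48 (S = -6*8 = -48)
S*(-88) = -48*(-88) = 4224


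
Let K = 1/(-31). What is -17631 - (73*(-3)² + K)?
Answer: -566927/31 ≈ -18288.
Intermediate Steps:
K = -1/31 ≈ -0.032258
-17631 - (73*(-3)² + K) = -17631 - (73*(-3)² - 1/31) = -17631 - (73*9 - 1/31) = -17631 - (657 - 1/31) = -17631 - 1*20366/31 = -17631 - 20366/31 = -566927/31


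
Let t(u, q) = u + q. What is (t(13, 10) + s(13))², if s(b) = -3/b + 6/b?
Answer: 91204/169 ≈ 539.67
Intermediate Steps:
s(b) = 3/b
t(u, q) = q + u
(t(13, 10) + s(13))² = ((10 + 13) + 3/13)² = (23 + 3*(1/13))² = (23 + 3/13)² = (302/13)² = 91204/169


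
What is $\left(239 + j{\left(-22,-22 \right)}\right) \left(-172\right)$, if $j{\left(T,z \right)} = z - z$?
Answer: $-41108$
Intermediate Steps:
$j{\left(T,z \right)} = 0$
$\left(239 + j{\left(-22,-22 \right)}\right) \left(-172\right) = \left(239 + 0\right) \left(-172\right) = 239 \left(-172\right) = -41108$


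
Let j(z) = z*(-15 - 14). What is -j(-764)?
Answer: -22156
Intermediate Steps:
j(z) = -29*z (j(z) = z*(-29) = -29*z)
-j(-764) = -(-29)*(-764) = -1*22156 = -22156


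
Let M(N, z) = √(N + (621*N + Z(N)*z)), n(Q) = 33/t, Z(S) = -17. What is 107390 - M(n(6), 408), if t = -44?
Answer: 107390 - 3*I*√3290/2 ≈ 1.0739e+5 - 86.038*I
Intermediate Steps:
n(Q) = -¾ (n(Q) = 33/(-44) = 33*(-1/44) = -¾)
M(N, z) = √(-17*z + 622*N) (M(N, z) = √(N + (621*N - 17*z)) = √(N + (-17*z + 621*N)) = √(-17*z + 622*N))
107390 - M(n(6), 408) = 107390 - √(-17*408 + 622*(-¾)) = 107390 - √(-6936 - 933/2) = 107390 - √(-14805/2) = 107390 - 3*I*√3290/2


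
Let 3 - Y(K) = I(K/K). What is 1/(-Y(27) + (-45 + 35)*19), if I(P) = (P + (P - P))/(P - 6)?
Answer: -5/966 ≈ -0.0051760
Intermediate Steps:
I(P) = P/(-6 + P) (I(P) = (P + 0)/(-6 + P) = P/(-6 + P))
Y(K) = 16/5 (Y(K) = 3 - K/K/(-6 + K/K) = 3 - 1/(-6 + 1) = 3 - 1/(-5) = 3 - (-1)/5 = 3 - 1*(-⅕) = 3 + ⅕ = 16/5)
1/(-Y(27) + (-45 + 35)*19) = 1/(-1*16/5 + (-45 + 35)*19) = 1/(-16/5 - 10*19) = 1/(-16/5 - 190) = 1/(-966/5) = -5/966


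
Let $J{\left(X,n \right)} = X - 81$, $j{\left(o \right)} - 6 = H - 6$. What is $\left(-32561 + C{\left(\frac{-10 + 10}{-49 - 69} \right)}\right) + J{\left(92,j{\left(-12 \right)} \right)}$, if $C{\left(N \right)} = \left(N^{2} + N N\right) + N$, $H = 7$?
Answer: $-32550$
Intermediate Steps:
$j{\left(o \right)} = 7$ ($j{\left(o \right)} = 6 + \left(7 - 6\right) = 6 + 1 = 7$)
$J{\left(X,n \right)} = -81 + X$
$C{\left(N \right)} = N + 2 N^{2}$ ($C{\left(N \right)} = \left(N^{2} + N^{2}\right) + N = 2 N^{2} + N = N + 2 N^{2}$)
$\left(-32561 + C{\left(\frac{-10 + 10}{-49 - 69} \right)}\right) + J{\left(92,j{\left(-12 \right)} \right)} = \left(-32561 + \frac{-10 + 10}{-49 - 69} \left(1 + 2 \frac{-10 + 10}{-49 - 69}\right)\right) + \left(-81 + 92\right) = \left(-32561 + \frac{0}{-118} \left(1 + 2 \frac{0}{-118}\right)\right) + 11 = \left(-32561 + 0 \left(- \frac{1}{118}\right) \left(1 + 2 \cdot 0 \left(- \frac{1}{118}\right)\right)\right) + 11 = \left(-32561 + 0 \left(1 + 2 \cdot 0\right)\right) + 11 = \left(-32561 + 0 \left(1 + 0\right)\right) + 11 = \left(-32561 + 0 \cdot 1\right) + 11 = \left(-32561 + 0\right) + 11 = -32561 + 11 = -32550$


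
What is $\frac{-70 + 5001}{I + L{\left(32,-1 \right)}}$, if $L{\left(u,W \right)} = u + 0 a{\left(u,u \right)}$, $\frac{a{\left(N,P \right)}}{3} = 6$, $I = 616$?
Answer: $\frac{4931}{648} \approx 7.6096$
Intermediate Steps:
$a{\left(N,P \right)} = 18$ ($a{\left(N,P \right)} = 3 \cdot 6 = 18$)
$L{\left(u,W \right)} = u$ ($L{\left(u,W \right)} = u + 0 \cdot 18 = u + 0 = u$)
$\frac{-70 + 5001}{I + L{\left(32,-1 \right)}} = \frac{-70 + 5001}{616 + 32} = \frac{4931}{648}$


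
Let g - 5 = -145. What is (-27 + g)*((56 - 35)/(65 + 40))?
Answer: -167/5 ≈ -33.400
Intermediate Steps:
g = -140 (g = 5 - 145 = -140)
(-27 + g)*((56 - 35)/(65 + 40)) = (-27 - 140)*((56 - 35)/(65 + 40)) = -3507/105 = -167*⅕ = -167/5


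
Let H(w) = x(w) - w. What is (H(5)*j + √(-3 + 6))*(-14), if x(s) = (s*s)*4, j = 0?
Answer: -14*√3 ≈ -24.249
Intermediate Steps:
x(s) = 4*s² (x(s) = s²*4 = 4*s²)
H(w) = -w + 4*w² (H(w) = 4*w² - w = -w + 4*w²)
(H(5)*j + √(-3 + 6))*(-14) = ((5*(-1 + 4*5))*0 + √(-3 + 6))*(-14) = ((5*(-1 + 20))*0 + √3)*(-14) = ((5*19)*0 + √3)*(-14) = (95*0 + √3)*(-14) = (0 + √3)*(-14) = √3*(-14) = -14*√3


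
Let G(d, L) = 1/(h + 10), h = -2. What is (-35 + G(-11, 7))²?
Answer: 77841/64 ≈ 1216.3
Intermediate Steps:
G(d, L) = ⅛ (G(d, L) = 1/(-2 + 10) = 1/8 = ⅛)
(-35 + G(-11, 7))² = (-35 + ⅛)² = (-279/8)² = 77841/64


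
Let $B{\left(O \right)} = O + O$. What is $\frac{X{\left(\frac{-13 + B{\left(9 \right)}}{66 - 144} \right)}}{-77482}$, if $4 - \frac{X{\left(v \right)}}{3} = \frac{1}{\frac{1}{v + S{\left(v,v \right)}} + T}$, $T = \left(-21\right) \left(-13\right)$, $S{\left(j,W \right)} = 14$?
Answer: $- \frac{1186229}{7666301526} \approx -0.00015473$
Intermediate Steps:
$B{\left(O \right)} = 2 O$
$T = 273$
$X{\left(v \right)} = 12 - \frac{3}{273 + \frac{1}{14 + v}}$ ($X{\left(v \right)} = 12 - \frac{3}{\frac{1}{v + 14} + 273} = 12 - \frac{3}{\frac{1}{14 + v} + 273} = 12 - \frac{3}{273 + \frac{1}{14 + v}}$)
$\frac{X{\left(\frac{-13 + B{\left(9 \right)}}{66 - 144} \right)}}{-77482} = \frac{3 \frac{1}{3823 + 273 \frac{-13 + 2 \cdot 9}{66 - 144}} \left(15278 + 1091 \frac{-13 + 2 \cdot 9}{66 - 144}\right)}{-77482} = \frac{3 \left(15278 + 1091 \frac{-13 + 18}{-78}\right)}{3823 + 273 \frac{-13 + 18}{-78}} \left(- \frac{1}{77482}\right) = \frac{3 \left(15278 + 1091 \cdot 5 \left(- \frac{1}{78}\right)\right)}{3823 + 273 \cdot 5 \left(- \frac{1}{78}\right)} \left(- \frac{1}{77482}\right) = \frac{3 \left(15278 + 1091 \left(- \frac{5}{78}\right)\right)}{3823 + 273 \left(- \frac{5}{78}\right)} \left(- \frac{1}{77482}\right) = \frac{3 \left(15278 - \frac{5455}{78}\right)}{3823 - \frac{35}{2}} \left(- \frac{1}{77482}\right) = 3 \frac{1}{\frac{7611}{2}} \cdot \frac{1186229}{78} \left(- \frac{1}{77482}\right) = 3 \cdot \frac{2}{7611} \cdot \frac{1186229}{78} \left(- \frac{1}{77482}\right) = \frac{1186229}{98943} \left(- \frac{1}{77482}\right) = - \frac{1186229}{7666301526}$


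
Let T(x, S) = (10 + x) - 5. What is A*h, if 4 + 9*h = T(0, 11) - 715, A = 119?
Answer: -28322/3 ≈ -9440.7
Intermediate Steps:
T(x, S) = 5 + x
h = -238/3 (h = -4/9 + ((5 + 0) - 715)/9 = -4/9 + (5 - 715)/9 = -4/9 + (1/9)*(-710) = -4/9 - 710/9 = -238/3 ≈ -79.333)
A*h = 119*(-238/3) = -28322/3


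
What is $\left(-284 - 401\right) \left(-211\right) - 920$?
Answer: $143615$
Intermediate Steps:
$\left(-284 - 401\right) \left(-211\right) - 920 = \left(-685\right) \left(-211\right) - 920 = 144535 - 920 = 143615$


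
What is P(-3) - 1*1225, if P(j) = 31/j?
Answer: -3706/3 ≈ -1235.3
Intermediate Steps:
P(-3) - 1*1225 = 31/(-3) - 1*1225 = 31*(-⅓) - 1225 = -31/3 - 1225 = -3706/3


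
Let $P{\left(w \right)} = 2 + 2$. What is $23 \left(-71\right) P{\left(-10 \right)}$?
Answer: $-6532$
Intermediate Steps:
$P{\left(w \right)} = 4$
$23 \left(-71\right) P{\left(-10 \right)} = 23 \left(-71\right) 4 = \left(-1633\right) 4 = -6532$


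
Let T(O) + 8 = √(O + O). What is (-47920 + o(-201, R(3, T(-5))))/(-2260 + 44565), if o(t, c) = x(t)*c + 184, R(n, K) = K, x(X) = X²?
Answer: -370944/42305 + 40401*I*√10/42305 ≈ -8.7683 + 3.02*I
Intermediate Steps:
T(O) = -8 + √2*√O (T(O) = -8 + √(O + O) = -8 + √(2*O) = -8 + √2*√O)
o(t, c) = 184 + c*t² (o(t, c) = t²*c + 184 = c*t² + 184 = 184 + c*t²)
(-47920 + o(-201, R(3, T(-5))))/(-2260 + 44565) = (-47920 + (184 + (-8 + √2*√(-5))*(-201)²))/(-2260 + 44565) = (-47920 + (184 + (-8 + √2*(I*√5))*40401))/42305 = (-47920 + (184 + (-8 + I*√10)*40401))*(1/42305) = (-47920 + (184 + (-323208 + 40401*I*√10)))*(1/42305) = (-47920 + (-323024 + 40401*I*√10))*(1/42305) = (-370944 + 40401*I*√10)*(1/42305) = -370944/42305 + 40401*I*√10/42305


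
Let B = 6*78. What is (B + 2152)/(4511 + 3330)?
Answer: 2620/7841 ≈ 0.33414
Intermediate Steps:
B = 468
(B + 2152)/(4511 + 3330) = (468 + 2152)/(4511 + 3330) = 2620/7841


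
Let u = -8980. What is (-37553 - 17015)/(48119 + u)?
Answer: -54568/39139 ≈ -1.3942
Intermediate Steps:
(-37553 - 17015)/(48119 + u) = (-37553 - 17015)/(48119 - 8980) = -54568/39139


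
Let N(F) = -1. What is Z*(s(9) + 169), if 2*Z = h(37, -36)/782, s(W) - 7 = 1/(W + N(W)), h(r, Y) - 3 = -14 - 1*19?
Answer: -21135/6256 ≈ -3.3784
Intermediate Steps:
h(r, Y) = -30 (h(r, Y) = 3 + (-14 - 1*19) = 3 + (-14 - 19) = 3 - 33 = -30)
s(W) = 7 + 1/(-1 + W) (s(W) = 7 + 1/(W - 1) = 7 + 1/(-1 + W))
Z = -15/782 (Z = (-30/782)/2 = (-30*1/782)/2 = (½)*(-15/391) = -15/782 ≈ -0.019182)
Z*(s(9) + 169) = -15*((-6 + 7*9)/(-1 + 9) + 169)/782 = -15*((-6 + 63)/8 + 169)/782 = -15*((⅛)*57 + 169)/782 = -15*(57/8 + 169)/782 = -15/782*1409/8 = -21135/6256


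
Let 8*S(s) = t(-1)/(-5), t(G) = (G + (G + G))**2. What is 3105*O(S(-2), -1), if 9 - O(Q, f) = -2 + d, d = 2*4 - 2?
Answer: 15525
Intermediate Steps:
t(G) = 9*G**2 (t(G) = (G + 2*G)**2 = (3*G)**2 = 9*G**2)
S(s) = -9/40 (S(s) = ((9*(-1)**2)/(-5))/8 = ((9*1)*(-1/5))/8 = (9*(-1/5))/8 = (1/8)*(-9/5) = -9/40)
d = 6 (d = 8 - 2 = 6)
O(Q, f) = 5 (O(Q, f) = 9 - (-2 + 6) = 9 - 1*4 = 9 - 4 = 5)
3105*O(S(-2), -1) = 3105*5 = 15525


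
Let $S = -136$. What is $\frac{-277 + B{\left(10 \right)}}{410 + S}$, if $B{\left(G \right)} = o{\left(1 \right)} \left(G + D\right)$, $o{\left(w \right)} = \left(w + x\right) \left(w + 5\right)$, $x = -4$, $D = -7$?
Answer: $- \frac{331}{274} \approx -1.208$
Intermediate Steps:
$o{\left(w \right)} = \left(-4 + w\right) \left(5 + w\right)$ ($o{\left(w \right)} = \left(w - 4\right) \left(w + 5\right) = \left(-4 + w\right) \left(5 + w\right)$)
$B{\left(G \right)} = 126 - 18 G$ ($B{\left(G \right)} = \left(-20 + 1 + 1^{2}\right) \left(G - 7\right) = \left(-20 + 1 + 1\right) \left(-7 + G\right) = - 18 \left(-7 + G\right) = 126 - 18 G$)
$\frac{-277 + B{\left(10 \right)}}{410 + S} = \frac{-277 + \left(126 - 180\right)}{410 - 136} = \frac{-277 + \left(126 - 180\right)}{274} = \left(-277 - 54\right) \frac{1}{274} = \left(-331\right) \frac{1}{274} = - \frac{331}{274}$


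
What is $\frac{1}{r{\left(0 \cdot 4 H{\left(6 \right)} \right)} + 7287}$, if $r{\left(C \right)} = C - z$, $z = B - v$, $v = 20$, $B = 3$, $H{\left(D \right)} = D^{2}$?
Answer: $\frac{1}{7304} \approx 0.00013691$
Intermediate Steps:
$z = -17$ ($z = 3 - 20 = -17$)
$r{\left(C \right)} = 17 + C$ ($r{\left(C \right)} = C - -17 = C + 17 = 17 + C$)
$\frac{1}{r{\left(0 \cdot 4 H{\left(6 \right)} \right)} + 7287} = \frac{1}{\left(17 + 0 \cdot 4 \cdot 6^{2}\right) + 7287} = \frac{1}{\left(17 + 0 \cdot 36\right) + 7287} = \frac{1}{\left(17 + 0\right) + 7287} = \frac{1}{17 + 7287} = \frac{1}{7304}$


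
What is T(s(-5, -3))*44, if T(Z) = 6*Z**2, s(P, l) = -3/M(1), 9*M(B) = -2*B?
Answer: 48114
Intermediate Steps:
M(B) = -2*B/9 (M(B) = (-2*B)/9 = -2*B/9)
s(P, l) = 27/2 (s(P, l) = -3/((-2/9*1)) = -3/(-2/9) = -3*(-9/2) = 27/2)
T(s(-5, -3))*44 = (6*(27/2)**2)*44 = (6*(729/4))*44 = (2187/2)*44 = 48114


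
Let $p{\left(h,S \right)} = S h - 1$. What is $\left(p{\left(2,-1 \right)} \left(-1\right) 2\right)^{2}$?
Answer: $36$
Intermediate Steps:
$p{\left(h,S \right)} = -1 + S h$
$\left(p{\left(2,-1 \right)} \left(-1\right) 2\right)^{2} = \left(\left(-1 - 2\right) \left(-1\right) 2\right)^{2} = \left(\left(-3\right) \left(-1\right) 2\right)^{2} = \left(3 \cdot 2\right)^{2} = 6^{2} = 36$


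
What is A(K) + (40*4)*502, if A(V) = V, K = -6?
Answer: 80314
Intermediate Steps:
A(K) + (40*4)*502 = -6 + (40*4)*502 = -6 + 160*502 = -6 + 80320 = 80314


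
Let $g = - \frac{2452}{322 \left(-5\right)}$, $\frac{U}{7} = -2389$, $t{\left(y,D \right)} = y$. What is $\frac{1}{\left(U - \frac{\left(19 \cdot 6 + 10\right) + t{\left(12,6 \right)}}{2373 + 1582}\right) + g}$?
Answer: $- \frac{18193}{304214457} \approx -5.9803 \cdot 10^{-5}$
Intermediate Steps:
$U = -16723$ ($U = 7 \left(-2389\right) = -16723$)
$g = \frac{1226}{805}$ ($g = - \frac{2452}{-1610} = \left(-2452\right) \left(- \frac{1}{1610}\right) = \frac{1226}{805} \approx 1.523$)
$\frac{1}{\left(U - \frac{\left(19 \cdot 6 + 10\right) + t{\left(12,6 \right)}}{2373 + 1582}\right) + g} = \frac{1}{\left(-16723 - \frac{\left(19 \cdot 6 + 10\right) + 12}{2373 + 1582}\right) + \frac{1226}{805}} = \frac{1}{\left(-16723 - \frac{\left(114 + 10\right) + 12}{3955}\right) + \frac{1226}{805}} = \frac{1}{\left(-16723 - \left(124 + 12\right) \frac{1}{3955}\right) + \frac{1226}{805}} = \frac{1}{\left(-16723 - 136 \cdot \frac{1}{3955}\right) + \frac{1226}{805}} = \frac{1}{\left(-16723 - \frac{136}{3955}\right) + \frac{1226}{805}} = \frac{1}{- \frac{66139601}{3955} + \frac{1226}{805}} = \frac{1}{- \frac{304214457}{18193}} = - \frac{18193}{304214457}$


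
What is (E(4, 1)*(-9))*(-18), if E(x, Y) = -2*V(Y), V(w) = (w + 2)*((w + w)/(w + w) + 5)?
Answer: -5832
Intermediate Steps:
V(w) = 12 + 6*w (V(w) = (2 + w)*((2*w)/((2*w)) + 5) = (2 + w)*((2*w)*(1/(2*w)) + 5) = (2 + w)*(1 + 5) = (2 + w)*6 = 12 + 6*w)
E(x, Y) = -24 - 12*Y (E(x, Y) = -2*(12 + 6*Y) = -24 - 12*Y)
(E(4, 1)*(-9))*(-18) = ((-24 - 12*1)*(-9))*(-18) = ((-24 - 12)*(-9))*(-18) = -36*(-9)*(-18) = 324*(-18) = -5832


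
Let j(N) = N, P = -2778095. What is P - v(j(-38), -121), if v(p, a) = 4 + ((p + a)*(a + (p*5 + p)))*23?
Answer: -4054392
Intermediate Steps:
v(p, a) = 4 + 23*(a + p)*(a + 6*p) (v(p, a) = 4 + ((a + p)*(a + (5*p + p)))*23 = 4 + ((a + p)*(a + 6*p))*23 = 4 + 23*(a + p)*(a + 6*p))
P - v(j(-38), -121) = -2778095 - (4 + 23*(-121)² + 138*(-38)² + 161*(-121)*(-38)) = -2778095 - (4 + 23*14641 + 138*1444 + 740278) = -2778095 - (4 + 336743 + 199272 + 740278) = -2778095 - 1*1276297 = -2778095 - 1276297 = -4054392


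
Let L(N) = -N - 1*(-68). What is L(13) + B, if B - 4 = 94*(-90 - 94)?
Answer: -17237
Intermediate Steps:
L(N) = 68 - N (L(N) = -N + 68 = 68 - N)
B = -17292 (B = 4 + 94*(-90 - 94) = 4 + 94*(-184) = 4 - 17296 = -17292)
L(13) + B = (68 - 1*13) - 17292 = (68 - 13) - 17292 = 55 - 17292 = -17237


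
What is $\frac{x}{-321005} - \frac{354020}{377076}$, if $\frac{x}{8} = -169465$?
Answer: $\frac{19878364231}{6052164069} \approx 3.2845$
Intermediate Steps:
$x = -1355720$ ($x = 8 \left(-169465\right) = -1355720$)
$\frac{x}{-321005} - \frac{354020}{377076} = - \frac{1355720}{-321005} - \frac{354020}{377076} = \left(-1355720\right) \left(- \frac{1}{321005}\right) - \frac{88505}{94269} = \frac{271144}{64201} - \frac{88505}{94269} = \frac{19878364231}{6052164069}$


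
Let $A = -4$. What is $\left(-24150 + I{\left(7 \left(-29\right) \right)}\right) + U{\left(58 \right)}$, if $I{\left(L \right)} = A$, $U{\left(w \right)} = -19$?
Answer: $-24173$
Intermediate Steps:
$I{\left(L \right)} = -4$
$\left(-24150 + I{\left(7 \left(-29\right) \right)}\right) + U{\left(58 \right)} = \left(-24150 - 4\right) - 19 = -24154 - 19 = -24173$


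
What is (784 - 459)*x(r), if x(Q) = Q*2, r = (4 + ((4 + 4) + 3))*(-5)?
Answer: -48750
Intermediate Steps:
r = -75 (r = (4 + (8 + 3))*(-5) = (4 + 11)*(-5) = 15*(-5) = -75)
x(Q) = 2*Q
(784 - 459)*x(r) = (784 - 459)*(2*(-75)) = 325*(-150) = -48750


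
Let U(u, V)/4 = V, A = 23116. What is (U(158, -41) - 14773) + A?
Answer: 8179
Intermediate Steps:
U(u, V) = 4*V
(U(158, -41) - 14773) + A = (4*(-41) - 14773) + 23116 = (-164 - 14773) + 23116 = -14937 + 23116 = 8179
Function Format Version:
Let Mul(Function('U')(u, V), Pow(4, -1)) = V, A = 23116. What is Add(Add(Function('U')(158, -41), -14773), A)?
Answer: 8179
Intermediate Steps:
Function('U')(u, V) = Mul(4, V)
Add(Add(Function('U')(158, -41), -14773), A) = Add(Add(Mul(4, -41), -14773), 23116) = Add(Add(-164, -14773), 23116) = Add(-14937, 23116) = 8179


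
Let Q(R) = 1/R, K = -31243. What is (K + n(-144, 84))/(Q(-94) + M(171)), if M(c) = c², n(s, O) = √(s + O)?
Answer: -2936842/2748653 + 188*I*√15/2748653 ≈ -1.0685 + 0.0002649*I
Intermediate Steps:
n(s, O) = √(O + s)
(K + n(-144, 84))/(Q(-94) + M(171)) = (-31243 + √(84 - 144))/(1/(-94) + 171²) = (-31243 + √(-60))/(-1/94 + 29241) = (-31243 + 2*I*√15)/(2748653/94) = (-31243 + 2*I*√15)*(94/2748653) = -2936842/2748653 + 188*I*√15/2748653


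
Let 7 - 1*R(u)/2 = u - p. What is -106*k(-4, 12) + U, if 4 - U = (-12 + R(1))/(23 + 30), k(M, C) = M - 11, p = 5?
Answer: 84472/53 ≈ 1593.8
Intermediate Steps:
R(u) = 24 - 2*u (R(u) = 14 - 2*(u - 1*5) = 14 - 2*(u - 5) = 14 - 2*(-5 + u) = 14 + (10 - 2*u) = 24 - 2*u)
k(M, C) = -11 + M
U = 202/53 (U = 4 - (-12 + (24 - 2*1))/(23 + 30) = 4 - (-12 + (24 - 2))/53 = 4 - (-12 + 22)/53 = 4 - 10/53 = 202/53 ≈ 3.8113)
-106*k(-4, 12) + U = -106*(-11 - 4) + 202/53 = -106*(-15) + 202/53 = 1590 + 202/53 = 84472/53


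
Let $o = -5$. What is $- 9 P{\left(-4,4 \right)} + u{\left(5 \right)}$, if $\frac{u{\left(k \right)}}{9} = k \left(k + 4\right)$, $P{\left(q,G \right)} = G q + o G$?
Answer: $729$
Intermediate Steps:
$P{\left(q,G \right)} = - 5 G + G q$ ($P{\left(q,G \right)} = G q - 5 G = - 5 G + G q$)
$u{\left(k \right)} = 9 k \left(4 + k\right)$ ($u{\left(k \right)} = 9 k \left(k + 4\right) = 9 k \left(4 + k\right)$)
$- 9 P{\left(-4,4 \right)} + u{\left(5 \right)} = - 9 \cdot 4 \left(-5 - 4\right) + 9 \cdot 5 \left(4 + 5\right) = - 9 \cdot 4 \left(-9\right) + 9 \cdot 5 \cdot 9 = \left(-9\right) \left(-36\right) + 405 = 324 + 405 = 729$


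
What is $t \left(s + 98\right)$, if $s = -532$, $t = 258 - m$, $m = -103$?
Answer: $-156674$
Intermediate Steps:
$t = 361$ ($t = 258 - -103 = 258 + 103 = 361$)
$t \left(s + 98\right) = 361 \left(-532 + 98\right) = 361 \left(-434\right) = -156674$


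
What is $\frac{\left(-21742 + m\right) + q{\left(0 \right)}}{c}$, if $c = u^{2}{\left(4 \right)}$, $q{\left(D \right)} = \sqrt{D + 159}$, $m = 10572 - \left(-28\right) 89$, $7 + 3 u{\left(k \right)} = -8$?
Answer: $- \frac{8678}{25} + \frac{\sqrt{159}}{25} \approx -346.62$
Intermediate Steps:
$u{\left(k \right)} = -5$ ($u{\left(k \right)} = - \frac{7}{3} + \frac{1}{3} \left(-8\right) = - \frac{7}{3} - \frac{8}{3} = -5$)
$m = 13064$ ($m = 10572 - -2492 = 10572 + 2492 = 13064$)
$q{\left(D \right)} = \sqrt{159 + D}$
$c = 25$ ($c = \left(-5\right)^{2} = 25$)
$\frac{\left(-21742 + m\right) + q{\left(0 \right)}}{c} = \frac{\left(-21742 + 13064\right) + \sqrt{159 + 0}}{25} = \left(-8678 + \sqrt{159}\right) \frac{1}{25} = - \frac{8678}{25} + \frac{\sqrt{159}}{25}$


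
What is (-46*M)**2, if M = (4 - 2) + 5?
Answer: 103684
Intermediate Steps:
M = 7 (M = 2 + 5 = 7)
(-46*M)**2 = (-46*7)**2 = (-322)**2 = 103684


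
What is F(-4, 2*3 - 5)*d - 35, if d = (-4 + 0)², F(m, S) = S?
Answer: -19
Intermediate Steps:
d = 16 (d = (-4)² = 16)
F(-4, 2*3 - 5)*d - 35 = (2*3 - 5)*16 - 35 = (6 - 5)*16 - 35 = 1*16 - 35 = 16 - 35 = -19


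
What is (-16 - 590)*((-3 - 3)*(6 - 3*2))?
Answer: 0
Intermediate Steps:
(-16 - 590)*((-3 - 3)*(6 - 3*2)) = -(-3636)*(6 - 6) = -(-3636)*0 = -606*0 = 0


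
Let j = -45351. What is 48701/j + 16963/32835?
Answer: -276602774/496366695 ≈ -0.55725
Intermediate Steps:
48701/j + 16963/32835 = 48701/(-45351) + 16963/32835 = 48701*(-1/45351) + 16963*(1/32835) = -48701/45351 + 16963/32835 = -276602774/496366695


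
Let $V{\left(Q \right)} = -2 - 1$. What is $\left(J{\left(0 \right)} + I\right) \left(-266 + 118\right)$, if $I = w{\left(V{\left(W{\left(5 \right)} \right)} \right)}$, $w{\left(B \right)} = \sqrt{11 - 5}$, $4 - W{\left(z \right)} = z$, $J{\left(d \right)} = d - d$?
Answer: $- 148 \sqrt{6} \approx -362.52$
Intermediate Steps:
$J{\left(d \right)} = 0$
$W{\left(z \right)} = 4 - z$
$V{\left(Q \right)} = -3$ ($V{\left(Q \right)} = -2 - 1 = -3$)
$w{\left(B \right)} = \sqrt{6}$
$I = \sqrt{6} \approx 2.4495$
$\left(J{\left(0 \right)} + I\right) \left(-266 + 118\right) = \left(0 + \sqrt{6}\right) \left(-266 + 118\right) = \sqrt{6} \left(-148\right) = - 148 \sqrt{6}$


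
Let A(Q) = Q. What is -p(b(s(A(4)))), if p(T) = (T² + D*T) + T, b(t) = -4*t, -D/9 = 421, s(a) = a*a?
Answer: -246528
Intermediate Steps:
s(a) = a²
D = -3789 (D = -9*421 = -3789)
p(T) = T² - 3788*T (p(T) = (T² - 3789*T) + T = T² - 3788*T)
-p(b(s(A(4)))) = -(-4*4²)*(-3788 - 4*4²) = -(-4*16)*(-3788 - 4*16) = -(-64)*(-3788 - 64) = -(-64)*(-3852) = -1*246528 = -246528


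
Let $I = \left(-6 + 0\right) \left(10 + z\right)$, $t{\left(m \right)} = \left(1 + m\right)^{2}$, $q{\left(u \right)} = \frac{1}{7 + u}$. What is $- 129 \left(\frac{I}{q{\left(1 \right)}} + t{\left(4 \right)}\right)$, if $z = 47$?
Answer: $349719$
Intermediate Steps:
$I = -342$ ($I = \left(-6 + 0\right) \left(10 + 47\right) = \left(-6\right) 57 = -342$)
$- 129 \left(\frac{I}{q{\left(1 \right)}} + t{\left(4 \right)}\right) = - 129 \left(- \frac{342}{\frac{1}{7 + 1}} + \left(1 + 4\right)^{2}\right) = - 129 \left(- \frac{342}{\frac{1}{8}} + 5^{2}\right) = - 129 \left(- 342 \frac{1}{\frac{1}{8}} + 25\right) = - 129 \left(\left(-342\right) 8 + 25\right) = - 129 \left(-2736 + 25\right) = \left(-129\right) \left(-2711\right) = 349719$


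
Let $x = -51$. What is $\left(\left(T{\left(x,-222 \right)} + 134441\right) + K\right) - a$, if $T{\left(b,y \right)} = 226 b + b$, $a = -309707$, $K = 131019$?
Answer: $563590$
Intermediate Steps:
$T{\left(b,y \right)} = 227 b$
$\left(\left(T{\left(x,-222 \right)} + 134441\right) + K\right) - a = \left(\left(227 \left(-51\right) + 134441\right) + 131019\right) - -309707 = \left(\left(-11577 + 134441\right) + 131019\right) + 309707 = \left(122864 + 131019\right) + 309707 = 253883 + 309707 = 563590$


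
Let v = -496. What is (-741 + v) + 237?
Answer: -1000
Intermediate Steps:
(-741 + v) + 237 = (-741 - 496) + 237 = -1237 + 237 = -1000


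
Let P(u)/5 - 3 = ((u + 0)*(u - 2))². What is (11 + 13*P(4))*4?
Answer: 17464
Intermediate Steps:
P(u) = 15 + 5*u²*(-2 + u)² (P(u) = 15 + 5*((u + 0)*(u - 2))² = 15 + 5*(u*(-2 + u))² = 15 + 5*(u²*(-2 + u)²) = 15 + 5*u²*(-2 + u)²)
(11 + 13*P(4))*4 = (11 + 13*(15 + 5*4²*(-2 + 4)²))*4 = (11 + 13*(15 + 5*16*2²))*4 = (11 + 13*(15 + 5*16*4))*4 = (11 + 13*(15 + 320))*4 = (11 + 13*335)*4 = (11 + 4355)*4 = 4366*4 = 17464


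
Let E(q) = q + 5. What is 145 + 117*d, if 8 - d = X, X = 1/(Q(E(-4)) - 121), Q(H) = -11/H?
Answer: 47603/44 ≈ 1081.9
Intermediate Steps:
E(q) = 5 + q
X = -1/132 (X = 1/(-11/(5 - 4) - 121) = 1/(-11/1 - 121) = 1/(-11*1 - 121) = 1/(-11 - 121) = 1/(-132) = -1/132 ≈ -0.0075758)
d = 1057/132 (d = 8 - 1*(-1/132) = 8 + 1/132 = 1057/132 ≈ 8.0076)
145 + 117*d = 145 + 117*(1057/132) = 145 + 41223/44 = 47603/44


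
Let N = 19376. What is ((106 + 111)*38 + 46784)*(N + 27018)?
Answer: 2553061820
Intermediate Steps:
((106 + 111)*38 + 46784)*(N + 27018) = ((106 + 111)*38 + 46784)*(19376 + 27018) = (217*38 + 46784)*46394 = (8246 + 46784)*46394 = 55030*46394 = 2553061820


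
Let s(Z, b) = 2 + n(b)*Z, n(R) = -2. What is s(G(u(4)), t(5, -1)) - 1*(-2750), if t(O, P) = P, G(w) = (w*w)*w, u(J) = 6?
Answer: 2320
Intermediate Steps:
G(w) = w³ (G(w) = w²*w = w³)
s(Z, b) = 2 - 2*Z
s(G(u(4)), t(5, -1)) - 1*(-2750) = (2 - 2*6³) - 1*(-2750) = (2 - 2*216) + 2750 = (2 - 432) + 2750 = -430 + 2750 = 2320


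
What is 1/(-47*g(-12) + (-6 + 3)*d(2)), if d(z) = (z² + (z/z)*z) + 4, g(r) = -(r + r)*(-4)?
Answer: 1/4482 ≈ 0.00022311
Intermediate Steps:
g(r) = 8*r (g(r) = -2*r*(-4) = -(-8)*r = 8*r)
d(z) = 4 + z + z² (d(z) = (z² + 1*z) + 4 = (z² + z) + 4 = (z + z²) + 4 = 4 + z + z²)
1/(-47*g(-12) + (-6 + 3)*d(2)) = 1/(-376*(-12) + (-6 + 3)*(4 + 2 + 2²)) = 1/(-47*(-96) - 3*(4 + 2 + 4)) = 1/(4512 - 3*10) = 1/(4512 - 30) = 1/4482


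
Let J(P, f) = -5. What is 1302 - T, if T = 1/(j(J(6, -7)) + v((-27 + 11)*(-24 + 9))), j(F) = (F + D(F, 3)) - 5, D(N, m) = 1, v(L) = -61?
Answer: 91141/70 ≈ 1302.0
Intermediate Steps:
j(F) = -4 + F (j(F) = (F + 1) - 5 = (1 + F) - 5 = -4 + F)
T = -1/70 (T = 1/((-4 - 5) - 61) = 1/(-9 - 61) = 1/(-70) = -1/70 ≈ -0.014286)
1302 - T = 1302 - 1*(-1/70) = 1302 + 1/70 = 91141/70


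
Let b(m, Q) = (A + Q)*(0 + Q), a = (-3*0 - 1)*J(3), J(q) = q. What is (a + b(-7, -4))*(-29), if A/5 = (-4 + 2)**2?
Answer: 1943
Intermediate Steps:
A = 20 (A = 5*(-4 + 2)**2 = 5*(-2)**2 = 5*4 = 20)
a = -3 (a = (-3*0 - 1)*3 = (0 - 1)*3 = -1*3 = -3)
b(m, Q) = Q*(20 + Q) (b(m, Q) = (20 + Q)*(0 + Q) = (20 + Q)*Q = Q*(20 + Q))
(a + b(-7, -4))*(-29) = (-3 - 4*(20 - 4))*(-29) = (-3 - 4*16)*(-29) = (-3 - 64)*(-29) = -67*(-29) = 1943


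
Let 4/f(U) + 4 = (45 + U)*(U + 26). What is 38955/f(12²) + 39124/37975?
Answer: 23762254994123/75950 ≈ 3.1287e+8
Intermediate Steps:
f(U) = 4/(-4 + (26 + U)*(45 + U)) (f(U) = 4/(-4 + (45 + U)*(U + 26)) = 4/(-4 + (45 + U)*(26 + U)) = 4/(-4 + (26 + U)*(45 + U)))
38955/f(12²) + 39124/37975 = 38955/((4/(1166 + (12²)² + 71*12²))) + 39124/37975 = 38955/((4/(1166 + 144² + 71*144))) + 39124*(1/37975) = 38955/((4/(1166 + 20736 + 10224))) + 39124/37975 = 38955/((4/32126)) + 39124/37975 = 38955/((4*(1/32126))) + 39124/37975 = 38955/(2/16063) + 39124/37975 = 38955*(16063/2) + 39124/37975 = 625734165/2 + 39124/37975 = 23762254994123/75950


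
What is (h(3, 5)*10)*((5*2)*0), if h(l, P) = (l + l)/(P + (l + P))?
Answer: 0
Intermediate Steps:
h(l, P) = 2*l/(l + 2*P) (h(l, P) = (2*l)/(P + (P + l)) = (2*l)/(l + 2*P) = 2*l/(l + 2*P))
(h(3, 5)*10)*((5*2)*0) = ((2*3/(3 + 2*5))*10)*((5*2)*0) = ((2*3/(3 + 10))*10)*(10*0) = ((2*3/13)*10)*0 = ((2*3*(1/13))*10)*0 = ((6/13)*10)*0 = (60/13)*0 = 0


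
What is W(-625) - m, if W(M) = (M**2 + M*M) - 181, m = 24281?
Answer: 756788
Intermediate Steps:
W(M) = -181 + 2*M**2 (W(M) = (M**2 + M**2) - 181 = 2*M**2 - 181 = -181 + 2*M**2)
W(-625) - m = (-181 + 2*(-625)**2) - 1*24281 = (-181 + 2*390625) - 24281 = (-181 + 781250) - 24281 = 781069 - 24281 = 756788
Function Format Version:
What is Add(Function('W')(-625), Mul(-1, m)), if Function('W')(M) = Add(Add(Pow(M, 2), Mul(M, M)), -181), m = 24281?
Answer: 756788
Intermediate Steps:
Function('W')(M) = Add(-181, Mul(2, Pow(M, 2))) (Function('W')(M) = Add(Add(Pow(M, 2), Pow(M, 2)), -181) = Add(Mul(2, Pow(M, 2)), -181) = Add(-181, Mul(2, Pow(M, 2))))
Add(Function('W')(-625), Mul(-1, m)) = Add(Add(-181, Mul(2, Pow(-625, 2))), Mul(-1, 24281)) = Add(Add(-181, Mul(2, 390625)), -24281) = Add(Add(-181, 781250), -24281) = Add(781069, -24281) = 756788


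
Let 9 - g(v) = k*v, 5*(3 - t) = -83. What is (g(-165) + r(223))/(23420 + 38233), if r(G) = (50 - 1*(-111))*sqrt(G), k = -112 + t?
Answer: -5079/20551 + 161*sqrt(223)/61653 ≈ -0.20814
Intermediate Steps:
t = 98/5 (t = 3 - 1/5*(-83) = 3 + 83/5 = 98/5 ≈ 19.600)
k = -462/5 (k = -112 + 98/5 = -462/5 ≈ -92.400)
r(G) = 161*sqrt(G) (r(G) = (50 + 111)*sqrt(G) = 161*sqrt(G))
g(v) = 9 + 462*v/5 (g(v) = 9 - (-462)*v/5 = 9 + 462*v/5)
(g(-165) + r(223))/(23420 + 38233) = ((9 + (462/5)*(-165)) + 161*sqrt(223))/(23420 + 38233) = ((9 - 15246) + 161*sqrt(223))/61653 = (-15237 + 161*sqrt(223))*(1/61653) = -5079/20551 + 161*sqrt(223)/61653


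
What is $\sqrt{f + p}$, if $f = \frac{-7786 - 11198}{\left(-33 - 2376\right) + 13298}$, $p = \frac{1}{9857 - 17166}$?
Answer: $\frac{i \sqrt{11043982951941445}}{79587701} \approx 1.3204 i$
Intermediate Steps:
$p = - \frac{1}{7309}$ ($p = \frac{1}{-7309} = - \frac{1}{7309} \approx -0.00013682$)
$f = - \frac{18984}{10889}$ ($f = - \frac{18984}{\left(-33 - 2376\right) + 13298} = - \frac{18984}{-2409 + 13298} = - \frac{18984}{10889} \approx -1.7434$)
$\sqrt{f + p} = \sqrt{- \frac{18984}{10889} - \frac{1}{7309}} = \sqrt{- \frac{138764945}{79587701}} = \frac{i \sqrt{11043982951941445}}{79587701}$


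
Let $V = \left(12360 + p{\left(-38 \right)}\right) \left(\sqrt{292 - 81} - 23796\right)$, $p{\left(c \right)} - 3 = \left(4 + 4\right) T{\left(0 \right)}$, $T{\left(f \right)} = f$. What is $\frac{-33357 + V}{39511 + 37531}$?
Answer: $- \frac{294223305}{77042} + \frac{12363 \sqrt{211}}{77042} \approx -3816.7$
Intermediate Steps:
$p{\left(c \right)} = 3$ ($p{\left(c \right)} = 3 + \left(4 + 4\right) 0 = 3 + 8 \cdot 0 = 3 + 0 = 3$)
$V = -294189948 + 12363 \sqrt{211}$ ($V = \left(12360 + 3\right) \left(\sqrt{292 - 81} - 23796\right) = 12363 \left(\sqrt{211} - 23796\right) = 12363 \left(-23796 + \sqrt{211}\right) = -294189948 + 12363 \sqrt{211} \approx -2.9401 \cdot 10^{8}$)
$\frac{-33357 + V}{39511 + 37531} = \frac{-33357 - \left(294189948 - 12363 \sqrt{211}\right)}{39511 + 37531} = \frac{-294223305 + 12363 \sqrt{211}}{77042} = \left(-294223305 + 12363 \sqrt{211}\right) \frac{1}{77042} = - \frac{294223305}{77042} + \frac{12363 \sqrt{211}}{77042}$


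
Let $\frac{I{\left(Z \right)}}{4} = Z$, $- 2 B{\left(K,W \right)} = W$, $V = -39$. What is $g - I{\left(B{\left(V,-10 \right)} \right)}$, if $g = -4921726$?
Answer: $-4921746$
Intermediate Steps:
$B{\left(K,W \right)} = - \frac{W}{2}$
$I{\left(Z \right)} = 4 Z$
$g - I{\left(B{\left(V,-10 \right)} \right)} = -4921726 - 4 \left(\left(- \frac{1}{2}\right) \left(-10\right)\right) = -4921726 - 4 \cdot 5 = -4921726 - 20 = -4921746$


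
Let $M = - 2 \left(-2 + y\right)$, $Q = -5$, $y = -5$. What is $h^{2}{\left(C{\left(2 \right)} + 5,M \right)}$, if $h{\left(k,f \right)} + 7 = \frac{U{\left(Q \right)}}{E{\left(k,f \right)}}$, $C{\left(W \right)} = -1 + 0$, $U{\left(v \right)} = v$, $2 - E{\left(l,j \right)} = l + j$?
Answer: $\frac{11449}{256} \approx 44.723$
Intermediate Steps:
$E{\left(l,j \right)} = 2 - j - l$ ($E{\left(l,j \right)} = 2 - \left(l + j\right) = 2 - \left(j + l\right) = 2 - j - l$)
$C{\left(W \right)} = -1$
$M = 14$ ($M = - 2 \left(-2 - 5\right) = \left(-2\right) \left(-7\right) = 14$)
$h{\left(k,f \right)} = -7 - \frac{5}{2 - f - k}$
$h^{2}{\left(C{\left(2 \right)} + 5,M \right)} = \left(-7 + \frac{5}{-2 + 14 + \left(-1 + 5\right)}\right)^{2} = \left(-7 + \frac{5}{-2 + 14 + 4}\right)^{2} = \left(-7 + \frac{5}{16}\right)^{2} = \left(- \frac{107}{16}\right)^{2} = \frac{11449}{256}$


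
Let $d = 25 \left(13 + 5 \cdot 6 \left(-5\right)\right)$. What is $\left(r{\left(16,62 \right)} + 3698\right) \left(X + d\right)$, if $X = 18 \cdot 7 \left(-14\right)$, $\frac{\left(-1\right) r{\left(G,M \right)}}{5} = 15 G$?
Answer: $-12962122$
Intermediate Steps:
$r{\left(G,M \right)} = - 75 G$ ($r{\left(G,M \right)} = - 5 \cdot 15 G = - 75 G$)
$X = -1764$ ($X = 126 \left(-14\right) = -1764$)
$d = -3425$ ($d = 25 \left(13 + 30 \left(-5\right)\right) = 25 \left(13 - 150\right) = 25 \left(-137\right) = -3425$)
$\left(r{\left(16,62 \right)} + 3698\right) \left(X + d\right) = \left(\left(-75\right) 16 + 3698\right) \left(-1764 - 3425\right) = \left(-1200 + 3698\right) \left(-5189\right) = 2498 \left(-5189\right) = -12962122$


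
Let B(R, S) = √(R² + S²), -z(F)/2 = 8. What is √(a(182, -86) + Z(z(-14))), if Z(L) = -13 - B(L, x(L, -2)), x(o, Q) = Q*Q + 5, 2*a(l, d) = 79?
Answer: √(106 - 4*√337)/2 ≈ 2.8535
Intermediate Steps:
a(l, d) = 79/2 (a(l, d) = (½)*79 = 79/2)
z(F) = -16 (z(F) = -2*8 = -16)
x(o, Q) = 5 + Q² (x(o, Q) = Q² + 5 = 5 + Q²)
Z(L) = -13 - √(81 + L²) (Z(L) = -13 - √(L² + (5 + (-2)²)²) = -13 - √(L² + (5 + 4)²) = -13 - √(L² + 9²) = -13 - √(L² + 81) = -13 - √(81 + L²))
√(a(182, -86) + Z(z(-14))) = √(79/2 + (-13 - √(81 + (-16)²))) = √(79/2 + (-13 - √(81 + 256))) = √(79/2 + (-13 - √337)) = √(53/2 - √337)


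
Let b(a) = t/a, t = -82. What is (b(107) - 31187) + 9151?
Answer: -2357934/107 ≈ -22037.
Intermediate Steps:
b(a) = -82/a
(b(107) - 31187) + 9151 = (-82/107 - 31187) + 9151 = -3337091/107 + 9151 = -2357934/107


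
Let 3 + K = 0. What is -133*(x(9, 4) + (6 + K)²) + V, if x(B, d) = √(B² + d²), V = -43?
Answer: -1240 - 133*√97 ≈ -2549.9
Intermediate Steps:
K = -3 (K = -3 + 0 = -3)
-133*(x(9, 4) + (6 + K)²) + V = -133*(√(9² + 4²) + (6 - 3)²) - 43 = -133*(√(81 + 16) + 3²) - 43 = -133*(√97 + 9) - 43 = -133*(9 + √97) - 43 = (-1197 - 133*√97) - 43 = -1240 - 133*√97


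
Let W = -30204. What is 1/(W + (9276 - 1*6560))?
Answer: -1/27488 ≈ -3.6379e-5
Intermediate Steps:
1/(W + (9276 - 1*6560)) = 1/(-30204 + (9276 - 1*6560)) = 1/(-30204 + (9276 - 6560)) = 1/(-30204 + 2716) = 1/(-27488) = -1/27488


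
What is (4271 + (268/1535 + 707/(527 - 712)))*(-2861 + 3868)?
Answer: 244060862184/56795 ≈ 4.2972e+6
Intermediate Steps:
(4271 + (268/1535 + 707/(527 - 712)))*(-2861 + 3868) = (4271 + (268*(1/1535) + 707/(-185)))*1007 = (4271 + (268/1535 + 707*(-1/185)))*1007 = (4271 + (268/1535 - 707/185))*1007 = (4271 - 207133/56795)*1007 = (242364312/56795)*1007 = 244060862184/56795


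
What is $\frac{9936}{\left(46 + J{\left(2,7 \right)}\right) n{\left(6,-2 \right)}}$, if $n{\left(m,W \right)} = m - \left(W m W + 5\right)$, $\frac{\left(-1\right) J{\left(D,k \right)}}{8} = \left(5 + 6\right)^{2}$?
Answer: $\frac{216}{461} \approx 0.46855$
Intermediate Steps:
$J{\left(D,k \right)} = -968$ ($J{\left(D,k \right)} = - 8 \left(5 + 6\right)^{2} = - 8 \cdot 11^{2} = \left(-8\right) 121 = -968$)
$n{\left(m,W \right)} = -5 + m - m W^{2}$ ($n{\left(m,W \right)} = m - \left(m W^{2} + 5\right) = m - \left(5 + m W^{2}\right) = -5 + m - m W^{2}$)
$\frac{9936}{\left(46 + J{\left(2,7 \right)}\right) n{\left(6,-2 \right)}} = \frac{9936}{\left(46 - 968\right) \left(-5 + 6 - 6 \left(-2\right)^{2}\right)} = \frac{9936}{\left(-922\right) \left(-5 + 6 - 6 \cdot 4\right)} = \frac{9936}{\left(-922\right) \left(-5 + 6 - 24\right)} = \frac{9936}{\left(-922\right) \left(-23\right)} = \frac{9936}{21206} = 9936 \cdot \frac{1}{21206} = \frac{216}{461}$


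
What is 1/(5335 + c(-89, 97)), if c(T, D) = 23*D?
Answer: 1/7566 ≈ 0.00013217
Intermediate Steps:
1/(5335 + c(-89, 97)) = 1/(5335 + 23*97) = 1/(5335 + 2231) = 1/7566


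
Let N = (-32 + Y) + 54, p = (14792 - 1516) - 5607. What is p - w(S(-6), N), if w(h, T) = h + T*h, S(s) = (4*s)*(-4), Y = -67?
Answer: 11893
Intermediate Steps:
p = 7669 (p = 13276 - 5607 = 7669)
N = -45 (N = (-32 - 67) + 54 = -99 + 54 = -45)
S(s) = -16*s
p - w(S(-6), N) = 7669 - (-16*(-6))*(1 - 45) = 7669 - 96*(-44) = 7669 - 1*(-4224) = 7669 + 4224 = 11893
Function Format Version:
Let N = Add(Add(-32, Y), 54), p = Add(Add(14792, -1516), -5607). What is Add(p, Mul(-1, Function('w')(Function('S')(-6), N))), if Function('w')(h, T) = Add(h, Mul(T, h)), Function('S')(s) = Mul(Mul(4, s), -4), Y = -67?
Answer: 11893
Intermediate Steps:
p = 7669 (p = Add(13276, -5607) = 7669)
N = -45 (N = Add(Add(-32, -67), 54) = Add(-99, 54) = -45)
Function('S')(s) = Mul(-16, s)
Add(p, Mul(-1, Function('w')(Function('S')(-6), N))) = Add(7669, Mul(-1, Mul(Mul(-16, -6), Add(1, -45)))) = Add(7669, Mul(-1, Mul(96, -44))) = Add(7669, Mul(-1, -4224)) = Add(7669, 4224) = 11893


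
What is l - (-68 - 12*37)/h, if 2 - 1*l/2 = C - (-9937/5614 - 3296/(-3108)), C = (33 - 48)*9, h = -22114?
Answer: 938990571811/3445106889 ≈ 272.56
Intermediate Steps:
C = -135 (C = -15*9 = -135)
l = 84929939/311577 (l = 4 - 2*(-135 - (-9937/5614 - 3296/(-3108))) = 4 - 2*(-135 - (-9937*1/5614 - 3296*(-1/3108))) = 4 - 2*(-135 - (-9937/5614 + 824/777)) = 4 - 2*(-135 - 1*(-442159/623154)) = 4 - 2*(-135 + 442159/623154) = 4 - 2*(-83683631/623154) = 4 + 83683631/311577 = 84929939/311577 ≈ 272.58)
l - (-68 - 12*37)/h = 84929939/311577 - (-68 - 12*37)/(-22114) = 84929939/311577 - (-68 - 444)*(-1)/22114 = 84929939/311577 - (-512)*(-1)/22114 = 84929939/311577 - 1*256/11057 = 84929939/311577 - 256/11057 = 938990571811/3445106889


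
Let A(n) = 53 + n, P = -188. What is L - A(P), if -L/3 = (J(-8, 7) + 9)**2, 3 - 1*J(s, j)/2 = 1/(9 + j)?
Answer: -33843/64 ≈ -528.80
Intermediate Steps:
J(s, j) = 6 - 2/(9 + j)
L = -42483/64 (L = -3*(2*(26 + 3*7)/(9 + 7) + 9)**2 = -3*(2*(26 + 21)/16 + 9)**2 = -3*(2*(1/16)*47 + 9)**2 = -3*(47/8 + 9)**2 = -3*(119/8)**2 = -3*14161/64 = -42483/64 ≈ -663.80)
L - A(P) = -42483/64 - (53 - 188) = -42483/64 - 1*(-135) = -42483/64 + 135 = -33843/64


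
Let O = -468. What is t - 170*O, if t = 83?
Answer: 79643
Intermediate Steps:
t - 170*O = 83 - 170*(-468) = 83 + 79560 = 79643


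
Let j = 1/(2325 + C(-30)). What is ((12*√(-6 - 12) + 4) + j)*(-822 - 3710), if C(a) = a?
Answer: -41608292/2295 - 163152*I*√2 ≈ -18130.0 - 2.3073e+5*I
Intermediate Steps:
j = 1/2295 (j = 1/(2325 - 30) = 1/2295 ≈ 0.00043573)
((12*√(-6 - 12) + 4) + j)*(-822 - 3710) = ((12*√(-6 - 12) + 4) + 1/2295)*(-822 - 3710) = ((12*√(-18) + 4) + 1/2295)*(-4532) = ((12*(3*I*√2) + 4) + 1/2295)*(-4532) = ((36*I*√2 + 4) + 1/2295)*(-4532) = ((4 + 36*I*√2) + 1/2295)*(-4532) = (9181/2295 + 36*I*√2)*(-4532) = -41608292/2295 - 163152*I*√2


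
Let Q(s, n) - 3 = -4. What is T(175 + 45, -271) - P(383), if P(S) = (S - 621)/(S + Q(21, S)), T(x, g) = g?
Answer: -51642/191 ≈ -270.38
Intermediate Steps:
Q(s, n) = -1 (Q(s, n) = 3 - 4 = -1)
P(S) = (-621 + S)/(-1 + S) (P(S) = (S - 621)/(S - 1) = (-621 + S)/(-1 + S))
T(175 + 45, -271) - P(383) = -271 - (-621 + 383)/(-1 + 383) = -271 - (-238)/382 = -271 - 1*(-119/191) = -271 + 119/191 = -51642/191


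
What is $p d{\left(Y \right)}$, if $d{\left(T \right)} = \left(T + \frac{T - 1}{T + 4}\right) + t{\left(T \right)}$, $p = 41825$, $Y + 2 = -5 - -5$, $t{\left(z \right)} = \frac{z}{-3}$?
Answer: $- \frac{711025}{6} \approx -1.185 \cdot 10^{5}$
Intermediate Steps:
$t{\left(z \right)} = - \frac{z}{3}$ ($t{\left(z \right)} = z \left(- \frac{1}{3}\right) = - \frac{z}{3}$)
$Y = -2$ ($Y = -2 - 0 = -2 + \left(-5 + 5\right) = -2 + 0 = -2$)
$d{\left(T \right)} = \frac{2 T}{3} + \frac{-1 + T}{4 + T}$ ($d{\left(T \right)} = \left(T + \frac{T - 1}{T + 4}\right) - \frac{T}{3} = \left(T + \frac{-1 + T}{4 + T}\right) - \frac{T}{3} = \frac{2 T}{3} + \frac{-1 + T}{4 + T}$)
$p d{\left(Y \right)} = 41825 \frac{-3 + 2 \left(-2\right)^{2} + 11 \left(-2\right)}{3 \left(4 - 2\right)} = 41825 \frac{-3 + 2 \cdot 4 - 22}{3 \cdot 2} = 41825 \cdot \frac{1}{3} \cdot \frac{1}{2} \left(-3 + 8 - 22\right) = 41825 \cdot \frac{1}{3} \cdot \frac{1}{2} \left(-17\right) = 41825 \left(- \frac{17}{6}\right) = - \frac{711025}{6}$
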